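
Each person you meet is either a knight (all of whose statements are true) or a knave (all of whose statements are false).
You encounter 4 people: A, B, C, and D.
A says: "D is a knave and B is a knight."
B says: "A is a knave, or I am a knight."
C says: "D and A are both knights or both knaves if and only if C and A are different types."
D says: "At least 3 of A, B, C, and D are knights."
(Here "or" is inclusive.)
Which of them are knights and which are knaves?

A is a knight, B is a knight, C is a knave, and D is a knave.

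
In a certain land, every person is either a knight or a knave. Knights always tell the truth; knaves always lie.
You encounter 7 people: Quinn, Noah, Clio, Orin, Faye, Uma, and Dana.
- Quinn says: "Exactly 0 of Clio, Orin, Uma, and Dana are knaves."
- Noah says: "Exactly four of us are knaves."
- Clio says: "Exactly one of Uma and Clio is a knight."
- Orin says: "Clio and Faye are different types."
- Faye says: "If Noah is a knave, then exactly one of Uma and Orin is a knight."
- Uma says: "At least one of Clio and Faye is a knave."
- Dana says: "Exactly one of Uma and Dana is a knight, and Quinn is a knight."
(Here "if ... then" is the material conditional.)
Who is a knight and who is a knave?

Knights: Noah, Clio, and Faye. Knaves: Quinn, Orin, Uma, and Dana.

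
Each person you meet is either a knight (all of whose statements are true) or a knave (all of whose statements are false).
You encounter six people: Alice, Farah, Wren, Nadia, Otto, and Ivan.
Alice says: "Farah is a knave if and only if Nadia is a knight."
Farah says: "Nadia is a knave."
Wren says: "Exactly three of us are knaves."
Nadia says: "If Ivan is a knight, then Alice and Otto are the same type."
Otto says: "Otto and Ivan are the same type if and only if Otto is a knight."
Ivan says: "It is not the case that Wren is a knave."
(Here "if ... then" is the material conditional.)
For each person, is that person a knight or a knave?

Knights: Alice and Nadia. Knaves: Farah, Wren, Otto, and Ivan.

Alice (knight): "Farah is a knave if and only if Nadia is a knight" — true. ✓
As a knave, Farah's statement "Nadia is a knave" should be false; it is.
Wren (knave): "exactly three of us are knaves" — false. ✓
Since Nadia is a knight, "if Ivan is a knight, then Alice and Otto are the same type" needs to be true, which holds.
Since Otto is a knave, "Otto and Ivan are the same type if and only if Otto is a knight" needs to be false, which holds.
Ivan is a knave, and the claim "it is not the case that Wren is a knave" is indeed false.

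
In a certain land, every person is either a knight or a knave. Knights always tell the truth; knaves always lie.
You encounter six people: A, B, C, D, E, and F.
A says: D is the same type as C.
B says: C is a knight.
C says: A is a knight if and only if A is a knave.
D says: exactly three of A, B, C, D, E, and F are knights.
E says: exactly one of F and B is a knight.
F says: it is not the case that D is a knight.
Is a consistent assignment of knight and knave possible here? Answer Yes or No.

No

Checking all 64 assignments, each has at least one speaker whose statement's truth value contradicts their type.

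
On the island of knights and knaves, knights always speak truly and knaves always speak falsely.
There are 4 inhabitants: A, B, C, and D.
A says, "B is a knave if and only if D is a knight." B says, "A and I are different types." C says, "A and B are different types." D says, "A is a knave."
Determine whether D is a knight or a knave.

D is a knight.

Consistent assignments: {A=knave, B=knight, C=knight, D=knight}
In every consistent assignment, D is a knight.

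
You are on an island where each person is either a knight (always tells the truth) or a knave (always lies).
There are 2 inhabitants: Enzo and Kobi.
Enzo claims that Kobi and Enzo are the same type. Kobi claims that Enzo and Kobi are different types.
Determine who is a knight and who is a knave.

Enzo is a knave and Kobi is a knight.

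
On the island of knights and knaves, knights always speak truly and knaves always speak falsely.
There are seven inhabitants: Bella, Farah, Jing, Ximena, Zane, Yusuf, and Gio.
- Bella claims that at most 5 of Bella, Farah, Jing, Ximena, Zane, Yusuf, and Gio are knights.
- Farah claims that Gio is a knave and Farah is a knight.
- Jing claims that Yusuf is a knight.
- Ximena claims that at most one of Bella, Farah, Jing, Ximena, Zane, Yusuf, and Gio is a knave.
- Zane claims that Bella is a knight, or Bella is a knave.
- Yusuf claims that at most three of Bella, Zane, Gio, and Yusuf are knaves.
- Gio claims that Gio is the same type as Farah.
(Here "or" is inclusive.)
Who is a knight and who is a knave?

Knights: Bella, Farah, Jing, Zane, and Yusuf. Knaves: Ximena and Gio.

Bella (knight): "at most 5 of Bella, Farah, Jing, Ximena, Zane, Yusuf, and Gio are knights" — true. ✓
Farah is a knight, and the claim "Gio is a knave and Farah is a knight" is indeed true.
As a knight, Jing's statement "Yusuf is a knight" should be true; it is.
Since Ximena is a knave, "at most one of Bella, Farah, Jing, Ximena, Zane, Yusuf, and Gio is a knave" needs to be False, which holds.
Since Zane is a knight, "Bella is a knight, or Bella is a knave" needs to be true, which holds.
Yusuf is a knight, so "at most three of Bella, Zane, Gio, and Yusuf are knaves" must be true — and it is.
As a knave, Gio's statement "Gio is the same type as Farah" should be False; it is.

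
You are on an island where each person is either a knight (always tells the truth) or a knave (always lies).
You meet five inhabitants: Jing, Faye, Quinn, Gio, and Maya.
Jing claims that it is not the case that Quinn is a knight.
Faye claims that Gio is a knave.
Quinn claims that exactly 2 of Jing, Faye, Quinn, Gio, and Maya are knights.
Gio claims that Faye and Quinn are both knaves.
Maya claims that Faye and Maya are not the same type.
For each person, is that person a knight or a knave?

Suppose Jing is a knave. Then Jing's statement "it is not the case that Quinn is a knight" would have to be false. Checking the 16 ways to assign the others, none is consistent with every speaker.
(For instance, with Faye=knave, Quinn=knave, Gio=knight, Maya=knight, Jing's claim "it is not the case that Quinn is a knight" comes out true where it would need to be false.)
So Jing must be a knight, making "it is not the case that Quinn is a knight" true. Taking Jing=knight, Faye=knave, Quinn=knave, Gio=knight, Maya=knight, each remaining statement checks out:
  Faye (knave): "Gio is a knave" — false. ✓
  Quinn (knave): "exactly 2 of Jing, Faye, Quinn, Gio, and Maya are knights" — false. ✓
  Gio (knight): "Faye and Quinn are both knaves" — true. ✓
  Maya (knight): "Faye and Maya are not the same type" — true. ✓
This is the unique consistent assignment.

Jing is a knight, Faye is a knave, Quinn is a knave, Gio is a knight, and Maya is a knight.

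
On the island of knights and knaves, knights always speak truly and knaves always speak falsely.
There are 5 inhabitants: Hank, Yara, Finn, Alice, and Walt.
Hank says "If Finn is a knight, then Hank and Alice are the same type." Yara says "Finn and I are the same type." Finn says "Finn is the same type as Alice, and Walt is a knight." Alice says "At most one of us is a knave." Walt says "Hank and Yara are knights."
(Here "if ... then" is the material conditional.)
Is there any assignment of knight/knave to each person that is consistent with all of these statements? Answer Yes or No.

Yes

One consistent assignment: Hank=knight, Yara=knight, Finn=knight, Alice=knight, Walt=knight.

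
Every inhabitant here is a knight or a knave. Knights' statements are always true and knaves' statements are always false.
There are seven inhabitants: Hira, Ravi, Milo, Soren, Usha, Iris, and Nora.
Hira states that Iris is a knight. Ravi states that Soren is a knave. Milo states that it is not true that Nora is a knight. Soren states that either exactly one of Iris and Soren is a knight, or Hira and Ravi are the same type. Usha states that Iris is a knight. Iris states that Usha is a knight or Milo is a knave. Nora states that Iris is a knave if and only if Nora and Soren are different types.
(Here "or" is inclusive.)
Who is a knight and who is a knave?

Knights: Ravi and Milo. Knaves: Hira, Soren, Usha, Iris, and Nora.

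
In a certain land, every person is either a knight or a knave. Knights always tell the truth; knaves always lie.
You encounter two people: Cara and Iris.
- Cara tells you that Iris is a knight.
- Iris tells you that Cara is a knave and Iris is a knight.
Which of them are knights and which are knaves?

Cara is a knave and Iris is a knave.

Suppose Cara is a knight. Then Cara's statement "Iris is a knight" would have to be true. Checking the 2 ways to assign the others, none is consistent with every speaker.
(For instance, with Iris=knave, Cara's claim "Iris is a knight" comes out false where it would need to be true.)
So Cara must be a knave, making "Iris is a knight" false. Taking Cara=knave, Iris=knave, each remaining statement checks out:
  Iris (knave): "Cara is a knave and Iris is a knight" — false. ✓
This is the unique consistent assignment.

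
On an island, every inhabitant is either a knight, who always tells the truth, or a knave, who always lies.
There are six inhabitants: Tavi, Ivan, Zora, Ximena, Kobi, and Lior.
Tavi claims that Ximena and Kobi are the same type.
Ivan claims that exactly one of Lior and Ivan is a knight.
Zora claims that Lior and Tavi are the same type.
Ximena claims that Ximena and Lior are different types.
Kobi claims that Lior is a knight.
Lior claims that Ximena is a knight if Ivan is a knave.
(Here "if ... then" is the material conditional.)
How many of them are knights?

The unique consistent assignment is Tavi=knight, Ivan=knave, Zora=knave, Ximena=knave, Kobi=knave, Lior=knave.
That has 1 knight.

1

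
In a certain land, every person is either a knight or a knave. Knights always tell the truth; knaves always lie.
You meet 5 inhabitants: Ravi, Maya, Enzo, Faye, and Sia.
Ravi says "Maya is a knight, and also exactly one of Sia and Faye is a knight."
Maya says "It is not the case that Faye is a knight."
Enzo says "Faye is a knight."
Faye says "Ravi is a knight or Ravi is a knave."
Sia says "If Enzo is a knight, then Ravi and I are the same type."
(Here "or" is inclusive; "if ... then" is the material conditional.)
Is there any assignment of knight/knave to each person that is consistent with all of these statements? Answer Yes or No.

Checking all 32 assignments, each has at least one speaker whose statement's truth value contradicts their type.

No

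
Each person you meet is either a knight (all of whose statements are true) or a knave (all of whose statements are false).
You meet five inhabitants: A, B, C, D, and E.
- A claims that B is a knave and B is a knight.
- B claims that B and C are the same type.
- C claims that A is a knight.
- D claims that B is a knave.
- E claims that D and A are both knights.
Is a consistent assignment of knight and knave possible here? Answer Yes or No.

Checking all 32 assignments, each has at least one speaker whose statement's truth value contradicts their type.

No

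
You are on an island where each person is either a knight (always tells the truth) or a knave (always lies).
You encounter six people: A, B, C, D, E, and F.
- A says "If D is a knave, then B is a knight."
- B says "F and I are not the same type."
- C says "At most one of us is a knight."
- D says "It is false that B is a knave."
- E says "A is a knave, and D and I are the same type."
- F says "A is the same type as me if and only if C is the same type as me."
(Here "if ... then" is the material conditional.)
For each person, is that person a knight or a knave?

Knights: A, B, and D. Knaves: C, E, and F.

A is a knight, and the claim "if D is a knave, then B is a knight" is indeed true.
Since B is a knight, "F and I are not the same type" needs to be true, which holds.
As a knave, C's statement "at most one of us is a knight" should be False; it is.
As a knight, D's statement "it is false that B is a knave" should be true; it is.
E is a knave, and the claim "A is a knave, and D and I are the same type" is indeed False.
F is a knave; "A is the same type as me if and only if C is the same type as me" is False, as required.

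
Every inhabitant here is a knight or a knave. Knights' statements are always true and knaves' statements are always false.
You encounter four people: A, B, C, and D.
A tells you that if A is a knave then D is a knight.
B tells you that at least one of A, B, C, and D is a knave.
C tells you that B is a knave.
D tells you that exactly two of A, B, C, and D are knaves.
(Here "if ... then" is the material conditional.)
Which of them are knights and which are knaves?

A is a knave, B is a knight, C is a knave, and D is a knave.

As a knave, A's statement "if A is a knave then D is a knight" should be false; it is.
Since B is a knight, "at least one of A, B, C, and D is a knave" needs to be true, which holds.
Since C is a knave, "B is a knave" needs to be false, which holds.
D is a knave, so "exactly two of A, B, C, and D are knaves" must be false — and it is.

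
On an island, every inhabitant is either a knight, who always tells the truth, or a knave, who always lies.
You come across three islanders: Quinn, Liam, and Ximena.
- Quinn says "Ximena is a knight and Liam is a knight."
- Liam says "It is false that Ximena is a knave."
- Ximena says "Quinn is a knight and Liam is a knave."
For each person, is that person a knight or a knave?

Since Quinn is a knave, "Ximena is a knight and Liam is a knight" needs to be false, which holds.
Liam is a knave, and the claim "it is false that Ximena is a knave" is indeed false.
Ximena (knave): "Quinn is a knight and Liam is a knave" — false. ✓

Knights: none. Knaves: Quinn, Liam, and Ximena.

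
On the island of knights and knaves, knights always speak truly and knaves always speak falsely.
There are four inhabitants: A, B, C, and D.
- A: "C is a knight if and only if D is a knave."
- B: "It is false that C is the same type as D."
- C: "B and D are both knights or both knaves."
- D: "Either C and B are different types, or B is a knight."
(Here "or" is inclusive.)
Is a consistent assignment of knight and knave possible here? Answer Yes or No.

Checking all 16 assignments, each has at least one speaker whose statement's truth value contradicts their type.

No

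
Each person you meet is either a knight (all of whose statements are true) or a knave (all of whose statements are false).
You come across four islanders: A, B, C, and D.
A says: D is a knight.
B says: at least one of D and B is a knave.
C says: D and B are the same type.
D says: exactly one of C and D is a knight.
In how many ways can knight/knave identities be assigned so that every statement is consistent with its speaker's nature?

1

Consistent assignments:
  A=knave, B=knight, C=knave, D=knave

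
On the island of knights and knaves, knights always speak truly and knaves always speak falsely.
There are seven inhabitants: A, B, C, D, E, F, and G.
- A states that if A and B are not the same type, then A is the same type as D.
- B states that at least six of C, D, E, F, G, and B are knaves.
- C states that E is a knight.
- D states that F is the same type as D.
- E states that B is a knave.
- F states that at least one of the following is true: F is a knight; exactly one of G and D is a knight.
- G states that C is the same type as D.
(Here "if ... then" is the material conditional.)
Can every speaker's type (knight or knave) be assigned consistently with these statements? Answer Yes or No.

Yes

One consistent assignment: A=knight, B=knave, C=knight, D=knight, E=knight, F=knight, G=knight.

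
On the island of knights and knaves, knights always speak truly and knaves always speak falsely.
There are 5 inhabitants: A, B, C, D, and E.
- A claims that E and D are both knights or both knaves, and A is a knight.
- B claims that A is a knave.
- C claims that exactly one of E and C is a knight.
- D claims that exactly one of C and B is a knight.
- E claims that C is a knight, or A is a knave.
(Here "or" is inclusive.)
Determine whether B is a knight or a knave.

Consistent assignments: {A=knight, B=knave, C=knave, D=knave, E=knave}
In every consistent assignment, B is a knave.

B is a knave.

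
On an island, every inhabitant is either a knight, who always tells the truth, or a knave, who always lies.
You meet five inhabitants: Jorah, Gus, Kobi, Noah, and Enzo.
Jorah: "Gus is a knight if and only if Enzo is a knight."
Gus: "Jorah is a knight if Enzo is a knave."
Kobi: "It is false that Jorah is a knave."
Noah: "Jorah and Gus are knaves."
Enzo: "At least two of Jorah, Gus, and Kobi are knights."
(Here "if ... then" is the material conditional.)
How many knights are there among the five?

4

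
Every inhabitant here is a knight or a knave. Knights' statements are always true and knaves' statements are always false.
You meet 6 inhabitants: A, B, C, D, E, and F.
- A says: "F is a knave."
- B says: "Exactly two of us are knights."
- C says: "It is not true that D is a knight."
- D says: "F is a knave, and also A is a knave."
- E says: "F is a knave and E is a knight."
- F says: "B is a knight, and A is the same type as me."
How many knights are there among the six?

The unique consistent assignment is A=knight, B=knave, C=knight, D=knave, E=knight, F=knave.
That has 3 knights.

3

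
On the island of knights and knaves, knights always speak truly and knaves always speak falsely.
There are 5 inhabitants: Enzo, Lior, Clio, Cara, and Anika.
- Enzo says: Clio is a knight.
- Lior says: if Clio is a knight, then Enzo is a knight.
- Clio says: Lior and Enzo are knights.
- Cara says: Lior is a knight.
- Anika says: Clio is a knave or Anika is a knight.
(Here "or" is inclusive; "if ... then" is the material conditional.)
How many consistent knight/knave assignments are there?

3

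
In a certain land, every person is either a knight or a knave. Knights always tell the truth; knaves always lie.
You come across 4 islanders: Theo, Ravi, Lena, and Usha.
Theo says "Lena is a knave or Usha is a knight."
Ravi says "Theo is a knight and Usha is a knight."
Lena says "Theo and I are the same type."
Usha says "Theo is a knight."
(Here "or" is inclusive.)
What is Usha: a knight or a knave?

Consistent assignments: {Theo=knight, Ravi=knight, Lena=knight, Usha=knight}; {Theo=knight, Ravi=knight, Lena=knave, Usha=knight}
In every consistent assignment, Usha is a knight.

Usha is a knight.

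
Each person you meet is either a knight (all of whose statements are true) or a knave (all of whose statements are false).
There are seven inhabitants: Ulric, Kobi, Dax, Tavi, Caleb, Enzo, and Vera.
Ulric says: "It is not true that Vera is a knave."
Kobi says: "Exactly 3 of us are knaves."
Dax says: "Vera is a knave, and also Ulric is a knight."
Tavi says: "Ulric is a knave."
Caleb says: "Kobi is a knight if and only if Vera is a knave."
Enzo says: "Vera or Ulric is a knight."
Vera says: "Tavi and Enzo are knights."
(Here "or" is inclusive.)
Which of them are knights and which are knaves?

Ulric is a knave, Kobi is a knave, Dax is a knave, Tavi is a knight, Caleb is a knave, Enzo is a knave, and Vera is a knave.

As a knave, Ulric's statement "it is not true that Vera is a knave" should be False; it is.
Since Kobi is a knave, "exactly 3 of us are knaves" needs to be False, which holds.
Dax is a knave, and the claim "Vera is a knave, and also Ulric is a knight" is indeed False.
Since Tavi is a knight, "Ulric is a knave" needs to be True, which holds.
Caleb is a knave, so "Kobi is a knight if and only if Vera is a knave" must be False — and it is.
Enzo is a knave; "Vera or Ulric is a knight" is False, as required.
Vera is a knave, so "Tavi and Enzo are knights" must be False — and it is.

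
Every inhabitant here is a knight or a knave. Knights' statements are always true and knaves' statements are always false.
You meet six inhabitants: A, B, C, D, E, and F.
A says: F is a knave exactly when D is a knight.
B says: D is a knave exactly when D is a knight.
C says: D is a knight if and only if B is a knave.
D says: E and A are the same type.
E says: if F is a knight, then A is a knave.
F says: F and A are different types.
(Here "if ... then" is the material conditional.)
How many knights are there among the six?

1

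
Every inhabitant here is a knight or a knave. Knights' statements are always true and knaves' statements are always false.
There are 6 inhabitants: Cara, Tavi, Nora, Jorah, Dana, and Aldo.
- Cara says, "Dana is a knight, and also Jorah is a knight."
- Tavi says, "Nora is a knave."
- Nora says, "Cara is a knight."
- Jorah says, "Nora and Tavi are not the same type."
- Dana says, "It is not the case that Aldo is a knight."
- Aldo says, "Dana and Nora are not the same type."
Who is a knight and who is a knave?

Cara is a knight, Tavi is a knave, Nora is a knight, Jorah is a knight, Dana is a knight, and Aldo is a knave.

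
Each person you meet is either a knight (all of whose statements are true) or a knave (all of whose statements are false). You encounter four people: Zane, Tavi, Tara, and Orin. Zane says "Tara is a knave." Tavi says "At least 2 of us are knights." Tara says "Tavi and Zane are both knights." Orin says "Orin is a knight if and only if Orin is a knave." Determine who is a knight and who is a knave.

Knights: Zane. Knaves: Tavi, Tara, and Orin.

Since Zane is a knight, "Tara is a knave" needs to be true, which holds.
Tavi (knave): "at least 2 of us are knights" — False. ✓
As a knave, Tara's statement "Tavi and Zane are both knights" should be False; it is.
As a knave, Orin's statement "Orin is a knight if and only if Orin is a knave" should be False; it is.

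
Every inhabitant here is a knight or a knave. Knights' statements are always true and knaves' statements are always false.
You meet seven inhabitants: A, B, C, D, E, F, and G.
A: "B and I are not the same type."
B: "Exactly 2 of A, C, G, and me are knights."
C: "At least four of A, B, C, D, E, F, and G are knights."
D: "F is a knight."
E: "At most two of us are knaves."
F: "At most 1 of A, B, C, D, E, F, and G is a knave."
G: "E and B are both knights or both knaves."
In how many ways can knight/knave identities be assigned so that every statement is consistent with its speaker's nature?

1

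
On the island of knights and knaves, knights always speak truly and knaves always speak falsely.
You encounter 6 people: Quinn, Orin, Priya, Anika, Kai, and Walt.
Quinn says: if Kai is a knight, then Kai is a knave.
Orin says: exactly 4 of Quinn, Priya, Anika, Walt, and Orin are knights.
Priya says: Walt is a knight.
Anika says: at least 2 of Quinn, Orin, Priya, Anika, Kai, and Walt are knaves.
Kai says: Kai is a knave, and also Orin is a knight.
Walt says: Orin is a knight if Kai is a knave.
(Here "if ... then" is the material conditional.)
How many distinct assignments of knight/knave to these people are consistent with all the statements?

1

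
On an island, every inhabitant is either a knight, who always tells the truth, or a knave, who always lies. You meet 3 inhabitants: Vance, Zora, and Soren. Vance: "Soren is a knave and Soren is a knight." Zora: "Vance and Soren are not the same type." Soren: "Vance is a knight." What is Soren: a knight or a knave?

Soren is a knave.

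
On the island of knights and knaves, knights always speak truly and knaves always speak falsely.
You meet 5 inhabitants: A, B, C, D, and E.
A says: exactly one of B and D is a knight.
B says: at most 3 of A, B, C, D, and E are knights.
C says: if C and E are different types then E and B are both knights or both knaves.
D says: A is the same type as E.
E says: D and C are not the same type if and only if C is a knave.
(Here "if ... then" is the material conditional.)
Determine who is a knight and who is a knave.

A is a knight, B is a knave, C is a knight, D is a knight, and E is a knight.

A is a knight, and the claim "exactly one of B and D is a knight" is indeed True.
B (knave): "at most 3 of A, B, C, D, and E are knights" — false. ✓
C (knight): "if C and E are different types then E and B are both knights or both knaves" — True. ✓
D is a knight, so "A is the same type as E" must be True — and it is.
E is a knight, so "D and C are not the same type if and only if C is a knave" must be True — and it is.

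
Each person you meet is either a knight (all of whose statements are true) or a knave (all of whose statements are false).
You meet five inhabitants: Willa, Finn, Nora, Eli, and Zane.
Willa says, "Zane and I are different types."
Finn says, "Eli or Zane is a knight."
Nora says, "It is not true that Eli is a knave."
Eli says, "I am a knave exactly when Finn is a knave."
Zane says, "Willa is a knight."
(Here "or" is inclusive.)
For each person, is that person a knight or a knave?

Willa is a knave, Finn is a knight, Nora is a knight, Eli is a knight, and Zane is a knave.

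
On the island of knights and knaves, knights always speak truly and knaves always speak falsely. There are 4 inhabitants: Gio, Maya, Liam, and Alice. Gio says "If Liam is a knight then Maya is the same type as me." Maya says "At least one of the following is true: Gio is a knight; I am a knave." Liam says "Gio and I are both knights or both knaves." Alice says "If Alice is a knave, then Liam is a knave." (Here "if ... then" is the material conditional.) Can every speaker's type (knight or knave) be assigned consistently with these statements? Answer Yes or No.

Yes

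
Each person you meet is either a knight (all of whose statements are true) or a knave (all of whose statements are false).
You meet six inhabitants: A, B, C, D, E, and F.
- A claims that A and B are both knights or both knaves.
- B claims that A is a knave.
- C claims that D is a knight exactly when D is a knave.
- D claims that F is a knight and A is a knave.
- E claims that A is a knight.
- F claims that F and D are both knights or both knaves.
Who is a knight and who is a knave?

Knights: B, D, and F. Knaves: A, C, and E.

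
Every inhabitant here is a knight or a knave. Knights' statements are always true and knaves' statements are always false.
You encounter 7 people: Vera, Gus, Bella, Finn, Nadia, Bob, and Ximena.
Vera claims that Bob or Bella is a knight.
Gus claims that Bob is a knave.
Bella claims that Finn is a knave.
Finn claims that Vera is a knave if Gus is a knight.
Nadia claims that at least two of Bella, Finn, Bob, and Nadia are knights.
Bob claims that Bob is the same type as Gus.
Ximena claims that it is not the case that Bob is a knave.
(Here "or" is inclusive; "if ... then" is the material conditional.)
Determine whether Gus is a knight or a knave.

Gus is a knight.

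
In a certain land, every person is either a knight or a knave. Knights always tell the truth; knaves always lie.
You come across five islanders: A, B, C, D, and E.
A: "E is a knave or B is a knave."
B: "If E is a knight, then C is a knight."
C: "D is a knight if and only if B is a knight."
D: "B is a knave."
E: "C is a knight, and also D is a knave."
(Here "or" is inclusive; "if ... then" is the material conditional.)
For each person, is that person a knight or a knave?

Knights: A and B. Knaves: C, D, and E.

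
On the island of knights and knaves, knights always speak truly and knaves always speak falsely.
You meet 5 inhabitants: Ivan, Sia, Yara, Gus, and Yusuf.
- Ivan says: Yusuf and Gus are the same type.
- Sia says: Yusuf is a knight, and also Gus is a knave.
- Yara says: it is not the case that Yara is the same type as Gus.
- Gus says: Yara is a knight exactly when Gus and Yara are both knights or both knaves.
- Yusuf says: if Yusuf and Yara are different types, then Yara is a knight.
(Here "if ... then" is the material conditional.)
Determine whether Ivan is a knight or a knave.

Ivan is a knave.

Consistent assignments: {Ivan=knave, Sia=knight, Yara=knight, Gus=knave, Yusuf=knight}
In every consistent assignment, Ivan is a knave.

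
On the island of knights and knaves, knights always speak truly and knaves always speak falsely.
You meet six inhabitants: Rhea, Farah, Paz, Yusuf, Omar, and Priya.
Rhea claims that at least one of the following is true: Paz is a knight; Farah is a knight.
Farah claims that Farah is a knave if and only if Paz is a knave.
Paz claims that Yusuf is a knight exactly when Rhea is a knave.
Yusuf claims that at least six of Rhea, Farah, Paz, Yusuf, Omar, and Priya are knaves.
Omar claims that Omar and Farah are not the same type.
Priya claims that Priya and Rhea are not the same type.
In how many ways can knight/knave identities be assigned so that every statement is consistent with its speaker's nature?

0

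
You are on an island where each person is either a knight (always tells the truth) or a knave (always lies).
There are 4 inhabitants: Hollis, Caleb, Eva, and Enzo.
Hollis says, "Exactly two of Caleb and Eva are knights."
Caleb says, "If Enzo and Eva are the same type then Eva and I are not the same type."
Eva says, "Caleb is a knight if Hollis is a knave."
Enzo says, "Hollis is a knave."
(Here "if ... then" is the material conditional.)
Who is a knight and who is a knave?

Suppose Hollis is a knave. Then Hollis's statement "exactly two of Caleb and Eva are knights" would have to be false. Checking the 8 ways to assign the others, none is consistent with every speaker.
(For instance, with Caleb=knight, Eva=knight, Enzo=knave, Hollis's claim "exactly two of Caleb and Eva are knights" comes out true where it would need to be false.)
So Hollis must be a knight, making "exactly two of Caleb and Eva are knights" true. Taking Hollis=knight, Caleb=knight, Eva=knight, Enzo=knave, each remaining statement checks out:
  Caleb (knight): "if Enzo and Eva are the same type then Eva and I are not the same type" — true. ✓
  Eva (knight): "Caleb is a knight if Hollis is a knave" — true. ✓
  Enzo (knave): "Hollis is a knave" — false. ✓
This is the unique consistent assignment.

Knights: Hollis, Caleb, and Eva. Knaves: Enzo.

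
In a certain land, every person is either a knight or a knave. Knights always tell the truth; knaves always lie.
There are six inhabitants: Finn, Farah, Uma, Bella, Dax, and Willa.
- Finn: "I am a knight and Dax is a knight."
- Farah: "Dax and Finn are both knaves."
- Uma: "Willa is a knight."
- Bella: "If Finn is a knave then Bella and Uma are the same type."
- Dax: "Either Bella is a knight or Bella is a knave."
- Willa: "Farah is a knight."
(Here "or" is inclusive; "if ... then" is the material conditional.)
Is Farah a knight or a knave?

Consistent assignments: {Finn=knight, Farah=knave, Uma=knave, Bella=knight, Dax=knight, Willa=knave}
In every consistent assignment, Farah is a knave.

Farah is a knave.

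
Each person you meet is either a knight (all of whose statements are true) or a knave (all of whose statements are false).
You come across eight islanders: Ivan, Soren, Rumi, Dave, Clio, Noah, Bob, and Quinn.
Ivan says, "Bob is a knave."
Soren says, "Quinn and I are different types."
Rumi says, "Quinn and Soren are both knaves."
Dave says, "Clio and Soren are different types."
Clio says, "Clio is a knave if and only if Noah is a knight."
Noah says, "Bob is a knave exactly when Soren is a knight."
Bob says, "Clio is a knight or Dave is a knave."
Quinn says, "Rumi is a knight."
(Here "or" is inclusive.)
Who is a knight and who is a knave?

Ivan (knave): "Bob is a knave" — False. ✓
As a knight, Soren's statement "Quinn and I are different types" should be True; it is.
Rumi (knave): "Quinn and Soren are both knaves" — False. ✓
Dave is a knave, so "Clio and Soren are different types" must be False — and it is.
Clio is a knight, and the claim "Clio is a knave if and only if Noah is a knight" is indeed True.
Noah (knave): "Bob is a knave exactly when Soren is a knight" — False. ✓
Since Bob is a knight, "Clio is a knight or Dave is a knave" needs to be True, which holds.
Quinn is a knave; "Rumi is a knight" is False, as required.

Knights: Soren, Clio, and Bob. Knaves: Ivan, Rumi, Dave, Noah, and Quinn.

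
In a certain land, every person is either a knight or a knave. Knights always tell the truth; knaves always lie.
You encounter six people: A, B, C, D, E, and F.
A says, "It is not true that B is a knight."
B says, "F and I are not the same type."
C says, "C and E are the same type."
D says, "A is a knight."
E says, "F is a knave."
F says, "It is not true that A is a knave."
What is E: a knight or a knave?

E is a knight.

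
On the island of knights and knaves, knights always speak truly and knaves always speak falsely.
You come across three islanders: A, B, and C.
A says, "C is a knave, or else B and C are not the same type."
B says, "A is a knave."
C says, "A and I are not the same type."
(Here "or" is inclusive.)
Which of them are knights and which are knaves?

Since A is a knave, "C is a knave, or else B and C are not the same type" needs to be false, which holds.
Since B is a knight, "A is a knave" needs to be true, which holds.
C is a knight, and the claim "A and I are not the same type" is indeed true.

Knights: B and C. Knaves: A.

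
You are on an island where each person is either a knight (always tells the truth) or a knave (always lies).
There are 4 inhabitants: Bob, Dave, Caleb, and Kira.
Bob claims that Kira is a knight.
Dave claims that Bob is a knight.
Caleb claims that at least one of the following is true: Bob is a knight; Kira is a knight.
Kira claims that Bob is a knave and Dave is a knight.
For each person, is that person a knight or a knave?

Since Bob is a knave, "Kira is a knight" needs to be false, which holds.
Dave is a knave, so "Bob is a knight" must be false — and it is.
Caleb is a knave; "at least one of the following is true: Bob is a knight; Kira is a knight" is false, as required.
Since Kira is a knave, "Bob is a knave and Dave is a knight" needs to be false, which holds.

Knights: none. Knaves: Bob, Dave, Caleb, and Kira.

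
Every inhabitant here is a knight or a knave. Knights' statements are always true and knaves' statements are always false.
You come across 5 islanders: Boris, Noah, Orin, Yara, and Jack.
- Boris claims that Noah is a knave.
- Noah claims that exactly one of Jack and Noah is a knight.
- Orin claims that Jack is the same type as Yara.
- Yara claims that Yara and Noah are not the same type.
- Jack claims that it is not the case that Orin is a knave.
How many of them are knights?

2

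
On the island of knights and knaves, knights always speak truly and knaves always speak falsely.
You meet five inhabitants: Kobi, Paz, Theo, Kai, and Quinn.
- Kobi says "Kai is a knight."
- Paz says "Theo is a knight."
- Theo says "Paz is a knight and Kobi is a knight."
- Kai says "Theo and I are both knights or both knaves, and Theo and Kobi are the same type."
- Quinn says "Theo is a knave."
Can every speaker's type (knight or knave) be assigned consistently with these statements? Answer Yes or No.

One consistent assignment: Kobi=knight, Paz=knight, Theo=knight, Kai=knight, Quinn=knave.

Yes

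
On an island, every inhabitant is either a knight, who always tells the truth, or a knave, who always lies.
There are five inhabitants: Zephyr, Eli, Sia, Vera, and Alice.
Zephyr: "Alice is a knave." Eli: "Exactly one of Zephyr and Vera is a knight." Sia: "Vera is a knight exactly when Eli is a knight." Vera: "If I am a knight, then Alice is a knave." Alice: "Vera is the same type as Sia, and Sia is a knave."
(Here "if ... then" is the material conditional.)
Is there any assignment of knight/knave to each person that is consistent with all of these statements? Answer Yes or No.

Yes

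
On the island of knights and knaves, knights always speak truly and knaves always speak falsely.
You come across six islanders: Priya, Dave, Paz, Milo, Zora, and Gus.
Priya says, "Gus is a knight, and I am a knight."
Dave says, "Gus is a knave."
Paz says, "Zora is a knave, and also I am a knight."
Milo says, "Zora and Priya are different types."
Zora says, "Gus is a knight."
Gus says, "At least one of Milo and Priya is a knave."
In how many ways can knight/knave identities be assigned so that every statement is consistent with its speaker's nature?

2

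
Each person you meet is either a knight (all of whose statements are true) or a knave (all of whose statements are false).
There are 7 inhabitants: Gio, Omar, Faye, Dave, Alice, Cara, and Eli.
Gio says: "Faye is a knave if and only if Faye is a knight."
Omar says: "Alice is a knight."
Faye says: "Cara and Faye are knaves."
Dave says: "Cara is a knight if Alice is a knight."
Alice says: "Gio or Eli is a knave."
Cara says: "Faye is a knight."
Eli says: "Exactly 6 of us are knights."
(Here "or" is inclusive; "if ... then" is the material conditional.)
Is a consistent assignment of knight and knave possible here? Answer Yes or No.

No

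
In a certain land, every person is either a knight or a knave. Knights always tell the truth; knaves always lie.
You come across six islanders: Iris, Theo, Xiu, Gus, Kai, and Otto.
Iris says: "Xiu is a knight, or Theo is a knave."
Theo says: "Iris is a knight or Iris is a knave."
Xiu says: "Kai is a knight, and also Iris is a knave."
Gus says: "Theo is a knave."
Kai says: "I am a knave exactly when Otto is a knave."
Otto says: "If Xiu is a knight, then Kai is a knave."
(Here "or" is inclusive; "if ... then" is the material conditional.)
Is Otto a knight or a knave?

Otto is a knight.

Consistent assignments: {Iris=knave, Theo=knight, Xiu=knave, Gus=knave, Kai=knave, Otto=knight}
In every consistent assignment, Otto is a knight.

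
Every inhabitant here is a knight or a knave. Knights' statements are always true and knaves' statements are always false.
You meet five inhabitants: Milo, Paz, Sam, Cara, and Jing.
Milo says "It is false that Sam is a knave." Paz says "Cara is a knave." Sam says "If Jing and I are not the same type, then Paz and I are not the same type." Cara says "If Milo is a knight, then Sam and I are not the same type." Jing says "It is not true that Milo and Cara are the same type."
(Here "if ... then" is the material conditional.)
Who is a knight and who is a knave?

Milo is a knave, Paz is a knave, Sam is a knave, Cara is a knight, and Jing is a knight.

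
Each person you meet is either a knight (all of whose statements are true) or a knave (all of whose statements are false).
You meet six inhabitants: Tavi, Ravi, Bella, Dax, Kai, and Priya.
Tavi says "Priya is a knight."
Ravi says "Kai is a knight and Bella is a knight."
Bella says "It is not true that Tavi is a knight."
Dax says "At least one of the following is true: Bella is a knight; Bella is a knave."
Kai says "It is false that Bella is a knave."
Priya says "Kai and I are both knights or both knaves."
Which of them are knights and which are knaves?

Tavi is a knave, Ravi is a knight, Bella is a knight, Dax is a knight, Kai is a knight, and Priya is a knave.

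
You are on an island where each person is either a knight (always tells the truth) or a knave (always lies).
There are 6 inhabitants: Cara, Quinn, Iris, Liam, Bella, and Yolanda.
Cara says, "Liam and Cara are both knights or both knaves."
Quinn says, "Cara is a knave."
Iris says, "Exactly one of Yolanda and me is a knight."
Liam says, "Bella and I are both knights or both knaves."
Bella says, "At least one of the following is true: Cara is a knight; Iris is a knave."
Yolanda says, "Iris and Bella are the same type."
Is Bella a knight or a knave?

Bella is a knight.

Consistent assignments: {Cara=knight, Quinn=knave, Iris=knave, Liam=knight, Bella=knight, Yolanda=knave}; {Cara=knave, Quinn=knight, Iris=knave, Liam=knight, Bella=knight, Yolanda=knave}
In every consistent assignment, Bella is a knight.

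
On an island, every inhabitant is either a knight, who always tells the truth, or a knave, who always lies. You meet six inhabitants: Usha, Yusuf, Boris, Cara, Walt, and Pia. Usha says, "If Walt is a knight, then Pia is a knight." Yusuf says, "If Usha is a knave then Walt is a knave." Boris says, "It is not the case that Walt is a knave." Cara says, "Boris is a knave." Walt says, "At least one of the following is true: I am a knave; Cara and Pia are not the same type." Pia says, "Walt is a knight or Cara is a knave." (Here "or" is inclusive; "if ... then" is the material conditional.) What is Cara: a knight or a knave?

Cara is a knave.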